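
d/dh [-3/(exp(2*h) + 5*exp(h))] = 3*(2*exp(h) + 5)*exp(-h)/(exp(h) + 5)^2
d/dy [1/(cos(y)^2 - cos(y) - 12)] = (2*cos(y) - 1)*sin(y)/(sin(y)^2 + cos(y) + 11)^2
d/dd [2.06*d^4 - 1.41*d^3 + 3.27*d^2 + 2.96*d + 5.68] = 8.24*d^3 - 4.23*d^2 + 6.54*d + 2.96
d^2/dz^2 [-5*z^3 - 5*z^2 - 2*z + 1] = -30*z - 10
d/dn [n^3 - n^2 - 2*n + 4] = 3*n^2 - 2*n - 2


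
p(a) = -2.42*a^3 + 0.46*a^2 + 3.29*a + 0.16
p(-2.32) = 25.22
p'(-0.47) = 1.25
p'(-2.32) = -37.92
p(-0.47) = -1.03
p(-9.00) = 1771.99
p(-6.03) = 527.65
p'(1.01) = -3.19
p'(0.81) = -0.73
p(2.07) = -12.52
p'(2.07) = -25.91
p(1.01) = 1.46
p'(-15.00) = -1644.01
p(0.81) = 1.84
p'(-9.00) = -593.05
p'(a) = -7.26*a^2 + 0.92*a + 3.29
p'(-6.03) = -266.24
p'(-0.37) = 1.96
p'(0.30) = 2.91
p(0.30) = 1.12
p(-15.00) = 8221.81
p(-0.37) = -0.87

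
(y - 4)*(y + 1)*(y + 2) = y^3 - y^2 - 10*y - 8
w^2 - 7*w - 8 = (w - 8)*(w + 1)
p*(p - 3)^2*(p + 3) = p^4 - 3*p^3 - 9*p^2 + 27*p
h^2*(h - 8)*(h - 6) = h^4 - 14*h^3 + 48*h^2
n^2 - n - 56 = (n - 8)*(n + 7)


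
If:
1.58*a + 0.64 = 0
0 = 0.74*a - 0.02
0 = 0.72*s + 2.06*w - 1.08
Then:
No Solution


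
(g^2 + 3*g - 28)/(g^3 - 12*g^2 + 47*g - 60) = (g + 7)/(g^2 - 8*g + 15)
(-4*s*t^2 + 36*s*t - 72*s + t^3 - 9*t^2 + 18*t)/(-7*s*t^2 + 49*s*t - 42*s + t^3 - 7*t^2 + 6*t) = (4*s*t - 12*s - t^2 + 3*t)/(7*s*t - 7*s - t^2 + t)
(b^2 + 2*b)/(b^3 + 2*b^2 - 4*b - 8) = b/(b^2 - 4)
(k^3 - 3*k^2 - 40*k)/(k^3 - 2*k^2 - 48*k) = (k + 5)/(k + 6)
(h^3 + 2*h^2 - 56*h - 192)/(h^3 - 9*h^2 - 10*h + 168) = (h^2 - 2*h - 48)/(h^2 - 13*h + 42)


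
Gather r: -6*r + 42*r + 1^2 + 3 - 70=36*r - 66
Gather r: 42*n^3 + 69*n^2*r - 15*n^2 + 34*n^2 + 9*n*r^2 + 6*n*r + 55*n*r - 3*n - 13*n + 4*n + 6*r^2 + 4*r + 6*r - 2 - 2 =42*n^3 + 19*n^2 - 12*n + r^2*(9*n + 6) + r*(69*n^2 + 61*n + 10) - 4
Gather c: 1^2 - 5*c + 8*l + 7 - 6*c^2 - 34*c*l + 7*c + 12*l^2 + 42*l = -6*c^2 + c*(2 - 34*l) + 12*l^2 + 50*l + 8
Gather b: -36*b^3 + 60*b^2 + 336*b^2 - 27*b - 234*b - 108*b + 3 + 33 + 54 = -36*b^3 + 396*b^2 - 369*b + 90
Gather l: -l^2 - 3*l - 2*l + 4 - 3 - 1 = -l^2 - 5*l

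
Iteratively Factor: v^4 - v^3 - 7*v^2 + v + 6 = (v - 3)*(v^3 + 2*v^2 - v - 2) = (v - 3)*(v + 2)*(v^2 - 1) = (v - 3)*(v + 1)*(v + 2)*(v - 1)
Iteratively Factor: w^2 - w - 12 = (w - 4)*(w + 3)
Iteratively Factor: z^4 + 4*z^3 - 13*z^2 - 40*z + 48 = (z - 3)*(z^3 + 7*z^2 + 8*z - 16) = (z - 3)*(z + 4)*(z^2 + 3*z - 4) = (z - 3)*(z + 4)^2*(z - 1)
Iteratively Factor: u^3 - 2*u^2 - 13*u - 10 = (u + 2)*(u^2 - 4*u - 5) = (u - 5)*(u + 2)*(u + 1)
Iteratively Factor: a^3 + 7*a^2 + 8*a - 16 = (a - 1)*(a^2 + 8*a + 16) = (a - 1)*(a + 4)*(a + 4)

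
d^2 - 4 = (d - 2)*(d + 2)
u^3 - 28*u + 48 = (u - 4)*(u - 2)*(u + 6)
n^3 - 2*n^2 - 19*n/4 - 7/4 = (n - 7/2)*(n + 1/2)*(n + 1)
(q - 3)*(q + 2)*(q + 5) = q^3 + 4*q^2 - 11*q - 30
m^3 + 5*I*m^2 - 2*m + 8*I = (m - I)*(m + 2*I)*(m + 4*I)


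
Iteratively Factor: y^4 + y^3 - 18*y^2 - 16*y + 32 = (y + 4)*(y^3 - 3*y^2 - 6*y + 8) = (y - 1)*(y + 4)*(y^2 - 2*y - 8) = (y - 4)*(y - 1)*(y + 4)*(y + 2)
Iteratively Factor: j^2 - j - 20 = (j + 4)*(j - 5)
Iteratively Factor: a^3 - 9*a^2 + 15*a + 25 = (a - 5)*(a^2 - 4*a - 5) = (a - 5)*(a + 1)*(a - 5)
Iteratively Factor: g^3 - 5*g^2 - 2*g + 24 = (g - 3)*(g^2 - 2*g - 8) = (g - 3)*(g + 2)*(g - 4)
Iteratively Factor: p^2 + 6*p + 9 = (p + 3)*(p + 3)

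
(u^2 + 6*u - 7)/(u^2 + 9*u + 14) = (u - 1)/(u + 2)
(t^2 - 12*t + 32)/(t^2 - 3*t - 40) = (t - 4)/(t + 5)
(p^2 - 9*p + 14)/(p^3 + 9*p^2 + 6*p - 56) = (p - 7)/(p^2 + 11*p + 28)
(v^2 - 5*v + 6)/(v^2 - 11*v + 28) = (v^2 - 5*v + 6)/(v^2 - 11*v + 28)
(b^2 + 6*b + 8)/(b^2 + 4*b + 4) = (b + 4)/(b + 2)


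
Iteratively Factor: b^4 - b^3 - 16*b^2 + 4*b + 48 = (b - 4)*(b^3 + 3*b^2 - 4*b - 12) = (b - 4)*(b + 2)*(b^2 + b - 6) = (b - 4)*(b - 2)*(b + 2)*(b + 3)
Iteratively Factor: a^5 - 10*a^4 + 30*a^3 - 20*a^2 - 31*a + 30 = (a - 1)*(a^4 - 9*a^3 + 21*a^2 + a - 30) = (a - 1)*(a + 1)*(a^3 - 10*a^2 + 31*a - 30) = (a - 5)*(a - 1)*(a + 1)*(a^2 - 5*a + 6) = (a - 5)*(a - 2)*(a - 1)*(a + 1)*(a - 3)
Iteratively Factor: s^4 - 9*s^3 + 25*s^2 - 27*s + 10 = (s - 5)*(s^3 - 4*s^2 + 5*s - 2) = (s - 5)*(s - 1)*(s^2 - 3*s + 2) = (s - 5)*(s - 2)*(s - 1)*(s - 1)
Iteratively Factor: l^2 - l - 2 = (l + 1)*(l - 2)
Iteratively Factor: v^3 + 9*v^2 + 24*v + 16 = (v + 4)*(v^2 + 5*v + 4) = (v + 4)^2*(v + 1)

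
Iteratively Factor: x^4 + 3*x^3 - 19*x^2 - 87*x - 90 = (x - 5)*(x^3 + 8*x^2 + 21*x + 18) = (x - 5)*(x + 2)*(x^2 + 6*x + 9) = (x - 5)*(x + 2)*(x + 3)*(x + 3)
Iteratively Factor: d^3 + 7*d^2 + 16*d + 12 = (d + 2)*(d^2 + 5*d + 6) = (d + 2)*(d + 3)*(d + 2)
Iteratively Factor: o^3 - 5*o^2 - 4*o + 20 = (o - 2)*(o^2 - 3*o - 10) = (o - 2)*(o + 2)*(o - 5)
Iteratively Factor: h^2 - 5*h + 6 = (h - 3)*(h - 2)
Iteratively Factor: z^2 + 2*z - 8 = (z + 4)*(z - 2)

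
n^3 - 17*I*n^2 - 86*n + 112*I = (n - 8*I)*(n - 7*I)*(n - 2*I)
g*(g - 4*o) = g^2 - 4*g*o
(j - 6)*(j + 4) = j^2 - 2*j - 24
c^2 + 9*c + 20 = (c + 4)*(c + 5)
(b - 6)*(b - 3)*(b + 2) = b^3 - 7*b^2 + 36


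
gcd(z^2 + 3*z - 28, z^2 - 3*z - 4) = z - 4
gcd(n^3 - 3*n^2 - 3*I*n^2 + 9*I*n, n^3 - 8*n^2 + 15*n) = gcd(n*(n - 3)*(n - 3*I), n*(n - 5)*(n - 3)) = n^2 - 3*n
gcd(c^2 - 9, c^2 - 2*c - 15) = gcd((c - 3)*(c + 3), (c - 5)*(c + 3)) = c + 3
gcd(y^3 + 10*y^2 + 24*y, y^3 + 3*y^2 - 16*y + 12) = y + 6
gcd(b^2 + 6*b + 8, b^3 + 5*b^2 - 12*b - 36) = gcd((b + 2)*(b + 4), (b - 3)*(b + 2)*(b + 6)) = b + 2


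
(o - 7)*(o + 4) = o^2 - 3*o - 28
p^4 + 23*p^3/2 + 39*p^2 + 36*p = p*(p + 3/2)*(p + 4)*(p + 6)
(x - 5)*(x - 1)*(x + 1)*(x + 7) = x^4 + 2*x^3 - 36*x^2 - 2*x + 35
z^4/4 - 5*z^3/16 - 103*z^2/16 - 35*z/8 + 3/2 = (z/4 + 1)*(z - 6)*(z - 1/4)*(z + 1)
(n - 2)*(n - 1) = n^2 - 3*n + 2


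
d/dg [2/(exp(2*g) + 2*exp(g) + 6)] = -4*(exp(g) + 1)*exp(g)/(exp(2*g) + 2*exp(g) + 6)^2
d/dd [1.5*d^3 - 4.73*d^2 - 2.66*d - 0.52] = 4.5*d^2 - 9.46*d - 2.66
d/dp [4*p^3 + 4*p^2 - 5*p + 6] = 12*p^2 + 8*p - 5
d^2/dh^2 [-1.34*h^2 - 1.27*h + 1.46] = -2.68000000000000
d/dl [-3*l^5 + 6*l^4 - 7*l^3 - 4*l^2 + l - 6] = -15*l^4 + 24*l^3 - 21*l^2 - 8*l + 1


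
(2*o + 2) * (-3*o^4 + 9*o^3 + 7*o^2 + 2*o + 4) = -6*o^5 + 12*o^4 + 32*o^3 + 18*o^2 + 12*o + 8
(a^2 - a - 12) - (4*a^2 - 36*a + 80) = -3*a^2 + 35*a - 92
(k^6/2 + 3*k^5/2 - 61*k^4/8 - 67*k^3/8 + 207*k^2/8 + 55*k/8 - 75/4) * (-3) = -3*k^6/2 - 9*k^5/2 + 183*k^4/8 + 201*k^3/8 - 621*k^2/8 - 165*k/8 + 225/4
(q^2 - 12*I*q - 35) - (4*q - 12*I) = q^2 - 4*q - 12*I*q - 35 + 12*I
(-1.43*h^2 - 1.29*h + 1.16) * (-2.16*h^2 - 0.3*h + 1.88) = 3.0888*h^4 + 3.2154*h^3 - 4.807*h^2 - 2.7732*h + 2.1808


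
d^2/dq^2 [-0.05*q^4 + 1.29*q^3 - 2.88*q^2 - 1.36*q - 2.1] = -0.6*q^2 + 7.74*q - 5.76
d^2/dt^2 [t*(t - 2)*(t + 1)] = 6*t - 2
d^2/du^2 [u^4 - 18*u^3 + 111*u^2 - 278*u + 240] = 12*u^2 - 108*u + 222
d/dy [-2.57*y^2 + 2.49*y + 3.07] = 2.49 - 5.14*y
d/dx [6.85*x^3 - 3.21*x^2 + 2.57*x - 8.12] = 20.55*x^2 - 6.42*x + 2.57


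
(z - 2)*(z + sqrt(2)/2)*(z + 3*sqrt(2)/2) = z^3 - 2*z^2 + 2*sqrt(2)*z^2 - 4*sqrt(2)*z + 3*z/2 - 3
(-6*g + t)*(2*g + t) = -12*g^2 - 4*g*t + t^2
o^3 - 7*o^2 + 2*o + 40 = (o - 5)*(o - 4)*(o + 2)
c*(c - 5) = c^2 - 5*c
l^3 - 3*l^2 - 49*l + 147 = (l - 7)*(l - 3)*(l + 7)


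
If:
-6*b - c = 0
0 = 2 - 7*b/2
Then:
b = 4/7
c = -24/7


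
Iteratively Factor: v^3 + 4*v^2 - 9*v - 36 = (v - 3)*(v^2 + 7*v + 12) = (v - 3)*(v + 4)*(v + 3)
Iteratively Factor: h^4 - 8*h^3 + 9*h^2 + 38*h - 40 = (h + 2)*(h^3 - 10*h^2 + 29*h - 20) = (h - 5)*(h + 2)*(h^2 - 5*h + 4) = (h - 5)*(h - 4)*(h + 2)*(h - 1)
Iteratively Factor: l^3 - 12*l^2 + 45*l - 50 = (l - 5)*(l^2 - 7*l + 10) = (l - 5)*(l - 2)*(l - 5)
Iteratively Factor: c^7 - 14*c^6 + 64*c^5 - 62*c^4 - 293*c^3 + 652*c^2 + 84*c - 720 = (c - 3)*(c^6 - 11*c^5 + 31*c^4 + 31*c^3 - 200*c^2 + 52*c + 240) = (c - 3)*(c - 2)*(c^5 - 9*c^4 + 13*c^3 + 57*c^2 - 86*c - 120) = (c - 4)*(c - 3)*(c - 2)*(c^4 - 5*c^3 - 7*c^2 + 29*c + 30) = (c - 5)*(c - 4)*(c - 3)*(c - 2)*(c^3 - 7*c - 6) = (c - 5)*(c - 4)*(c - 3)*(c - 2)*(c + 2)*(c^2 - 2*c - 3) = (c - 5)*(c - 4)*(c - 3)^2*(c - 2)*(c + 2)*(c + 1)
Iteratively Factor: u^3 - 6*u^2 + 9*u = (u)*(u^2 - 6*u + 9) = u*(u - 3)*(u - 3)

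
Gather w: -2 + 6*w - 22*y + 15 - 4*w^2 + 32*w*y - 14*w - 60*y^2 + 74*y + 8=-4*w^2 + w*(32*y - 8) - 60*y^2 + 52*y + 21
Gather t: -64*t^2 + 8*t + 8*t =-64*t^2 + 16*t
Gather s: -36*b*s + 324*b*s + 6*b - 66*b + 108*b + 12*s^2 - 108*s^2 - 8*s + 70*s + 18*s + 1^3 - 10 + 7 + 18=48*b - 96*s^2 + s*(288*b + 80) + 16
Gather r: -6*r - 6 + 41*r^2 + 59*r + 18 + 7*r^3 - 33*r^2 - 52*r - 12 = 7*r^3 + 8*r^2 + r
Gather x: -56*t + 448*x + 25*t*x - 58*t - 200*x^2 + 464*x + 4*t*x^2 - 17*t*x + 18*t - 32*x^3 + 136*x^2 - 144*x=-96*t - 32*x^3 + x^2*(4*t - 64) + x*(8*t + 768)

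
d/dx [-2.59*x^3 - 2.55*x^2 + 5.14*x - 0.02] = -7.77*x^2 - 5.1*x + 5.14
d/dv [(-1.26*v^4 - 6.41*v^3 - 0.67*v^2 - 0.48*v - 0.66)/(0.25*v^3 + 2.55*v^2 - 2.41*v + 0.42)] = (-0.315*v^6 - 6.426*v^5 - 7.0682*v^4 + 29.0194*v^3 - 4.7429*v^2 + 2.8032*v - 1.7922)/(0.0625*v^6 + 1.275*v^5 + 5.2975*v^4 - 12.081*v^3 + 7.9501*v^2 - 2.0244*v + 0.1764)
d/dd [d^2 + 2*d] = 2*d + 2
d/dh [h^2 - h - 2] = 2*h - 1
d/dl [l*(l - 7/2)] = 2*l - 7/2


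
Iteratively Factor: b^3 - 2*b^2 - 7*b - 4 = (b + 1)*(b^2 - 3*b - 4) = (b - 4)*(b + 1)*(b + 1)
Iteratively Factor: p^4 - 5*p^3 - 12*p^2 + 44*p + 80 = (p - 4)*(p^3 - p^2 - 16*p - 20) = (p - 5)*(p - 4)*(p^2 + 4*p + 4) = (p - 5)*(p - 4)*(p + 2)*(p + 2)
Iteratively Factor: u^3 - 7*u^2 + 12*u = (u - 4)*(u^2 - 3*u) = (u - 4)*(u - 3)*(u)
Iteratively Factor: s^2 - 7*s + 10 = (s - 5)*(s - 2)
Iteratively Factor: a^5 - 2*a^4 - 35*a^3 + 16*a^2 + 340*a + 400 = (a + 4)*(a^4 - 6*a^3 - 11*a^2 + 60*a + 100) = (a + 2)*(a + 4)*(a^3 - 8*a^2 + 5*a + 50) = (a - 5)*(a + 2)*(a + 4)*(a^2 - 3*a - 10) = (a - 5)^2*(a + 2)*(a + 4)*(a + 2)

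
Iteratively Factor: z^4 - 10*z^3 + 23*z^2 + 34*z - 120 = (z - 4)*(z^3 - 6*z^2 - z + 30) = (z - 5)*(z - 4)*(z^2 - z - 6) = (z - 5)*(z - 4)*(z + 2)*(z - 3)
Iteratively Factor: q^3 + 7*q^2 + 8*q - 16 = (q + 4)*(q^2 + 3*q - 4) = (q - 1)*(q + 4)*(q + 4)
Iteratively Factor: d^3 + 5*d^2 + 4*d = (d + 1)*(d^2 + 4*d) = d*(d + 1)*(d + 4)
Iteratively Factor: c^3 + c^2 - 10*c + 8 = (c - 2)*(c^2 + 3*c - 4) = (c - 2)*(c + 4)*(c - 1)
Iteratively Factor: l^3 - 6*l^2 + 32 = (l - 4)*(l^2 - 2*l - 8) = (l - 4)*(l + 2)*(l - 4)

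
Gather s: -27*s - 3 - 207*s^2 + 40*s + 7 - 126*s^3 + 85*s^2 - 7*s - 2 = -126*s^3 - 122*s^2 + 6*s + 2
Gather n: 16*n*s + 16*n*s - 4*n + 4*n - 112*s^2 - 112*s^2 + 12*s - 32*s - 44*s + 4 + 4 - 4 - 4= 32*n*s - 224*s^2 - 64*s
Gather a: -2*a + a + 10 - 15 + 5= -a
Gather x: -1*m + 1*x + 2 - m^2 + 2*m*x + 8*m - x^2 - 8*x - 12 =-m^2 + 7*m - x^2 + x*(2*m - 7) - 10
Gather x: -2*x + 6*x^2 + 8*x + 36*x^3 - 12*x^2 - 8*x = 36*x^3 - 6*x^2 - 2*x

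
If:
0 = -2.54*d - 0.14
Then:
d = -0.06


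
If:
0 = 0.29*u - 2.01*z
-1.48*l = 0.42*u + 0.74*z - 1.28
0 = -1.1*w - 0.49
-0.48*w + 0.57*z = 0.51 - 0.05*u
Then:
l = 0.07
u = 2.24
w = -0.45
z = 0.32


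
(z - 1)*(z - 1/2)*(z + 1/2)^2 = z^4 - z^3/2 - 3*z^2/4 + z/8 + 1/8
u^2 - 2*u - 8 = (u - 4)*(u + 2)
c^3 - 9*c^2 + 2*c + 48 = (c - 8)*(c - 3)*(c + 2)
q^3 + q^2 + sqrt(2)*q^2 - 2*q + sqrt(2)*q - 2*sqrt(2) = (q - 1)*(q + 2)*(q + sqrt(2))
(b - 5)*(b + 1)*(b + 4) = b^3 - 21*b - 20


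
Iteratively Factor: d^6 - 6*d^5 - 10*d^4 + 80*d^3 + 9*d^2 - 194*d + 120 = (d - 1)*(d^5 - 5*d^4 - 15*d^3 + 65*d^2 + 74*d - 120) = (d - 1)*(d + 2)*(d^4 - 7*d^3 - d^2 + 67*d - 60) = (d - 5)*(d - 1)*(d + 2)*(d^3 - 2*d^2 - 11*d + 12) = (d - 5)*(d - 4)*(d - 1)*(d + 2)*(d^2 + 2*d - 3) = (d - 5)*(d - 4)*(d - 1)*(d + 2)*(d + 3)*(d - 1)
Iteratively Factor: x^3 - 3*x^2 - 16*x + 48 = (x - 3)*(x^2 - 16) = (x - 3)*(x + 4)*(x - 4)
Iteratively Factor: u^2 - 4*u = (u)*(u - 4)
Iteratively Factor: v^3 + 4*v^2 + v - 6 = (v - 1)*(v^2 + 5*v + 6) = (v - 1)*(v + 2)*(v + 3)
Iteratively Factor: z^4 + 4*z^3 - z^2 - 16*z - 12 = (z + 1)*(z^3 + 3*z^2 - 4*z - 12) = (z + 1)*(z + 2)*(z^2 + z - 6) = (z - 2)*(z + 1)*(z + 2)*(z + 3)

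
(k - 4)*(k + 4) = k^2 - 16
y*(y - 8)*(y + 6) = y^3 - 2*y^2 - 48*y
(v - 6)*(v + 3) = v^2 - 3*v - 18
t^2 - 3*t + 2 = (t - 2)*(t - 1)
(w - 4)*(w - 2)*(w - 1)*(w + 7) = w^4 - 35*w^2 + 90*w - 56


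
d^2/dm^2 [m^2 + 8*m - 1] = 2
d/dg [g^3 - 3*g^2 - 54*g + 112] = 3*g^2 - 6*g - 54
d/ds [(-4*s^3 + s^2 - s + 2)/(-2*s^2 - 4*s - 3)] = (8*s^4 + 32*s^3 + 30*s^2 + 2*s + 11)/(4*s^4 + 16*s^3 + 28*s^2 + 24*s + 9)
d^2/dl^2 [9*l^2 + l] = 18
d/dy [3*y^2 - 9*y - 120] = 6*y - 9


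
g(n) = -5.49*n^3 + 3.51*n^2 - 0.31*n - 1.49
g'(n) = -16.47*n^2 + 7.02*n - 0.31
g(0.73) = -1.98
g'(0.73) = -3.96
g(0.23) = -1.44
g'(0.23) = 0.43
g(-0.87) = 5.05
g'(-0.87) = -18.88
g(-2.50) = 107.00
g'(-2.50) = -120.80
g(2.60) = -75.06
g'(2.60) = -93.40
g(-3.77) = 343.73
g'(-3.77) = -260.86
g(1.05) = -4.30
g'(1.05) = -11.10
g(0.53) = -1.49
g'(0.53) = -1.22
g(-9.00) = 4287.82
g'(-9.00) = -1397.56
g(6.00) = -1062.83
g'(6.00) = -551.11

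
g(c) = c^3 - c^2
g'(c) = 3*c^2 - 2*c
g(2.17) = 5.51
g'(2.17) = 9.79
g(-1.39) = -4.62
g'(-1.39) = 8.58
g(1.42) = 0.85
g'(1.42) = 3.21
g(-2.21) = -15.68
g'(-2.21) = 19.07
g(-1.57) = -6.33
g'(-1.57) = 10.53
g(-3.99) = -79.44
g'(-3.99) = 55.74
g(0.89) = -0.09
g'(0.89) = 0.60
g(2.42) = 8.32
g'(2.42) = 12.73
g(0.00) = 0.00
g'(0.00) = 0.00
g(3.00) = 18.00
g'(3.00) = 21.00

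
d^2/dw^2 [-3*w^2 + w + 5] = -6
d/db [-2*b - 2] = -2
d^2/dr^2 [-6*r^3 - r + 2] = -36*r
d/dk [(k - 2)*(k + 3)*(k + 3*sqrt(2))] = 3*k^2 + 2*k + 6*sqrt(2)*k - 6 + 3*sqrt(2)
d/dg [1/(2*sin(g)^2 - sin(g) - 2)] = (1 - 4*sin(g))*cos(g)/(sin(g) + cos(2*g) + 1)^2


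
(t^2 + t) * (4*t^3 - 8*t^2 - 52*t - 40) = 4*t^5 - 4*t^4 - 60*t^3 - 92*t^2 - 40*t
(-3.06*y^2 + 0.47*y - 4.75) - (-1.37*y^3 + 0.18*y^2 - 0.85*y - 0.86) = 1.37*y^3 - 3.24*y^2 + 1.32*y - 3.89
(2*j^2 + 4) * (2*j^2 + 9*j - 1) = 4*j^4 + 18*j^3 + 6*j^2 + 36*j - 4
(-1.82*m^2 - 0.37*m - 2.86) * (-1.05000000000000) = 1.911*m^2 + 0.3885*m + 3.003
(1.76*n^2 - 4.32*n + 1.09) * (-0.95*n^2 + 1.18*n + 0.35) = -1.672*n^4 + 6.1808*n^3 - 5.5171*n^2 - 0.2258*n + 0.3815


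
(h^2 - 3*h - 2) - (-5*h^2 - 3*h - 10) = 6*h^2 + 8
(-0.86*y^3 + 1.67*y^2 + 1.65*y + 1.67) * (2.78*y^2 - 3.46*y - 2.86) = -2.3908*y^5 + 7.6182*y^4 + 1.2684*y^3 - 5.8426*y^2 - 10.4972*y - 4.7762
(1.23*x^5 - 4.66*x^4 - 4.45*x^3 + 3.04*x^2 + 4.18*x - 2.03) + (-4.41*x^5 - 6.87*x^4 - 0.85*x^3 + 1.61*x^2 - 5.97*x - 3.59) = -3.18*x^5 - 11.53*x^4 - 5.3*x^3 + 4.65*x^2 - 1.79*x - 5.62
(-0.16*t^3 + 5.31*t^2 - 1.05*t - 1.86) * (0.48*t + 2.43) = -0.0768*t^4 + 2.16*t^3 + 12.3993*t^2 - 3.4443*t - 4.5198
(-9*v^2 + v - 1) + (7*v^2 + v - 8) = -2*v^2 + 2*v - 9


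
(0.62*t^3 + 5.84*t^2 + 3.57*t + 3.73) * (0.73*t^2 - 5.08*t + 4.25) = 0.4526*t^5 + 1.1136*t^4 - 24.4261*t^3 + 9.4073*t^2 - 3.7759*t + 15.8525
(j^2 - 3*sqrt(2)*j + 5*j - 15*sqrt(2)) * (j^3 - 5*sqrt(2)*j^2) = j^5 - 8*sqrt(2)*j^4 + 5*j^4 - 40*sqrt(2)*j^3 + 30*j^3 + 150*j^2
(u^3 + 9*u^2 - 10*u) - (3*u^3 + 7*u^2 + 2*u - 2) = -2*u^3 + 2*u^2 - 12*u + 2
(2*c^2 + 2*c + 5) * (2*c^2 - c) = 4*c^4 + 2*c^3 + 8*c^2 - 5*c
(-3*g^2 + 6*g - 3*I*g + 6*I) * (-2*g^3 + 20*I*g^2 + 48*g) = 6*g^5 - 12*g^4 - 54*I*g^4 - 84*g^3 + 108*I*g^3 + 168*g^2 - 144*I*g^2 + 288*I*g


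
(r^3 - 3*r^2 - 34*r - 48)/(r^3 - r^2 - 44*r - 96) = (r + 2)/(r + 4)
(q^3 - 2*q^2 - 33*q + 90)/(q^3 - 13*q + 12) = (q^2 + q - 30)/(q^2 + 3*q - 4)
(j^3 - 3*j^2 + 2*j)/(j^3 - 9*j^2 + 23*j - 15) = j*(j - 2)/(j^2 - 8*j + 15)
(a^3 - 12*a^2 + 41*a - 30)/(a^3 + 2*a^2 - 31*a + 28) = (a^2 - 11*a + 30)/(a^2 + 3*a - 28)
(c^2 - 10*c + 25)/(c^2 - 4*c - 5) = (c - 5)/(c + 1)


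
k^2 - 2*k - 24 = (k - 6)*(k + 4)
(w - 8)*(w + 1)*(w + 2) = w^3 - 5*w^2 - 22*w - 16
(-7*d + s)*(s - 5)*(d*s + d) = -7*d^2*s^2 + 28*d^2*s + 35*d^2 + d*s^3 - 4*d*s^2 - 5*d*s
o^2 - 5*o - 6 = (o - 6)*(o + 1)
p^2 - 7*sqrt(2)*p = p*(p - 7*sqrt(2))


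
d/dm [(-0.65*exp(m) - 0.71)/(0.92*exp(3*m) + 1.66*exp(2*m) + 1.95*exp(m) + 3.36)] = (1.196*exp(3*m) + 3.0386*exp(2*m) + 2.3572*exp(m) - 0.7995)*exp(m)/(0.8464*exp(6*m) + 3.0544*exp(5*m) + 6.3436*exp(4*m) + 12.6564*exp(3*m) + 14.9577*exp(2*m) + 13.104*exp(m) + 11.2896)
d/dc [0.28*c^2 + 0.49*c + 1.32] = 0.56*c + 0.49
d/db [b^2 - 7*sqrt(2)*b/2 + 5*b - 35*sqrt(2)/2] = 2*b - 7*sqrt(2)/2 + 5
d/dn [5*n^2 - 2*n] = 10*n - 2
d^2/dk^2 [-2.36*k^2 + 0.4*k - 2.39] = -4.72000000000000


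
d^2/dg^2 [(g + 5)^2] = 2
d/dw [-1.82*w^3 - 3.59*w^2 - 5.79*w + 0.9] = -5.46*w^2 - 7.18*w - 5.79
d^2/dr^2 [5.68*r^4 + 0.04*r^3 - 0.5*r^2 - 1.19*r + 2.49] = 68.16*r^2 + 0.24*r - 1.0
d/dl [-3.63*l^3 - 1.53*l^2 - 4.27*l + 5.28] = -10.89*l^2 - 3.06*l - 4.27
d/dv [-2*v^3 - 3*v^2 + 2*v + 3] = -6*v^2 - 6*v + 2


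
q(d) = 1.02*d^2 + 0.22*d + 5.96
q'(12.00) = 24.70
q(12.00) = 155.48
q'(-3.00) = -5.90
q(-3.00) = 14.48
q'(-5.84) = -11.69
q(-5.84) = 39.46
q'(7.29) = 15.09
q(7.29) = 61.77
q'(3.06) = 6.46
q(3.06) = 16.18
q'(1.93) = 4.16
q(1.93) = 10.18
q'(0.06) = 0.34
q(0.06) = 5.98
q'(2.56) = 5.44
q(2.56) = 13.21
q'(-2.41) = -4.70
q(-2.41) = 11.35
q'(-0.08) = 0.06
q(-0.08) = 5.95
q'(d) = 2.04*d + 0.22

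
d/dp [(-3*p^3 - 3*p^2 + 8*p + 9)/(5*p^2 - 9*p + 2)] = (-15*p^4 + 54*p^3 - 31*p^2 - 102*p + 97)/(25*p^4 - 90*p^3 + 101*p^2 - 36*p + 4)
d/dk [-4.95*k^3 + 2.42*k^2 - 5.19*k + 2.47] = -14.85*k^2 + 4.84*k - 5.19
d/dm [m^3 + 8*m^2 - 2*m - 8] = 3*m^2 + 16*m - 2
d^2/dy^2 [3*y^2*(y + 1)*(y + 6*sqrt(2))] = 36*y^2 + 18*y + 108*sqrt(2)*y + 36*sqrt(2)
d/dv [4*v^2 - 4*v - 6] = 8*v - 4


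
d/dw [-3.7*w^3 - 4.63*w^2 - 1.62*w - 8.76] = -11.1*w^2 - 9.26*w - 1.62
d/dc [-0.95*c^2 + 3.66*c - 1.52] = 3.66 - 1.9*c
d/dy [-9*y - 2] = -9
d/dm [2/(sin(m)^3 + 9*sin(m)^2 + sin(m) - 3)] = 2*(-18*sin(m) + 3*cos(m)^2 - 4)*cos(m)/(sin(m)^3 + 9*sin(m)^2 + sin(m) - 3)^2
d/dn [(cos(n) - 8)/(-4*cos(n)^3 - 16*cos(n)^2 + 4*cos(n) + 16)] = (125*cos(n)/2 + 10*cos(2*n) - cos(3*n)/2 - 2)/(4*(cos(n) + 4)^2*sin(n)^3)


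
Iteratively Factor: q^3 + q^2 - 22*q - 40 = (q + 4)*(q^2 - 3*q - 10) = (q + 2)*(q + 4)*(q - 5)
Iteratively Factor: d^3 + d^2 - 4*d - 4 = (d + 1)*(d^2 - 4) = (d + 1)*(d + 2)*(d - 2)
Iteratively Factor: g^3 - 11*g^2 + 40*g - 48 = (g - 4)*(g^2 - 7*g + 12) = (g - 4)*(g - 3)*(g - 4)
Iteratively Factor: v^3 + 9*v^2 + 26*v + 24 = (v + 2)*(v^2 + 7*v + 12) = (v + 2)*(v + 3)*(v + 4)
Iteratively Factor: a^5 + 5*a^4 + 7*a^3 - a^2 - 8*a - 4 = (a + 2)*(a^4 + 3*a^3 + a^2 - 3*a - 2) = (a + 2)^2*(a^3 + a^2 - a - 1) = (a + 1)*(a + 2)^2*(a^2 - 1) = (a - 1)*(a + 1)*(a + 2)^2*(a + 1)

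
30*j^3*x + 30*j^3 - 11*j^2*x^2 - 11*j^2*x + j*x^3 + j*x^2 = (-6*j + x)*(-5*j + x)*(j*x + j)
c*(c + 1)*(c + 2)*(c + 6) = c^4 + 9*c^3 + 20*c^2 + 12*c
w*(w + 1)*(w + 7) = w^3 + 8*w^2 + 7*w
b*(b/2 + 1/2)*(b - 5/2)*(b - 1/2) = b^4/2 - b^3 - 7*b^2/8 + 5*b/8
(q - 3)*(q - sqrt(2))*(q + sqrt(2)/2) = q^3 - 3*q^2 - sqrt(2)*q^2/2 - q + 3*sqrt(2)*q/2 + 3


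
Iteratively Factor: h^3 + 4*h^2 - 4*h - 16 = (h - 2)*(h^2 + 6*h + 8) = (h - 2)*(h + 2)*(h + 4)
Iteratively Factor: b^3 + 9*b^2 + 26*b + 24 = (b + 3)*(b^2 + 6*b + 8) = (b + 2)*(b + 3)*(b + 4)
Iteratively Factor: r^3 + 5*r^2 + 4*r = (r + 4)*(r^2 + r) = (r + 1)*(r + 4)*(r)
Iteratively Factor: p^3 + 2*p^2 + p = (p + 1)*(p^2 + p) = (p + 1)^2*(p)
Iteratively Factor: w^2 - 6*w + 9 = (w - 3)*(w - 3)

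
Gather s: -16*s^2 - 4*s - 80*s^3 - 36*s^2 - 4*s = -80*s^3 - 52*s^2 - 8*s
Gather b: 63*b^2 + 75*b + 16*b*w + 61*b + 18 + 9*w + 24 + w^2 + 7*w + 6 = 63*b^2 + b*(16*w + 136) + w^2 + 16*w + 48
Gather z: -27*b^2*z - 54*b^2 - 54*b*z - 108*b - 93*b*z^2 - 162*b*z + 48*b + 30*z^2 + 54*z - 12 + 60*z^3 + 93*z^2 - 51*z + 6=-54*b^2 - 60*b + 60*z^3 + z^2*(123 - 93*b) + z*(-27*b^2 - 216*b + 3) - 6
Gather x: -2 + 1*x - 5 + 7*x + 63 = 8*x + 56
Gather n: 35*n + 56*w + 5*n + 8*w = 40*n + 64*w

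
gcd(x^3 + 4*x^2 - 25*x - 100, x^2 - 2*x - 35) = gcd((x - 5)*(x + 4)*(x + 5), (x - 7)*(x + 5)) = x + 5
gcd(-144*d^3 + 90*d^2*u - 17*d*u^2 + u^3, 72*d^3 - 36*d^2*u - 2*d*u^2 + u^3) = -6*d + u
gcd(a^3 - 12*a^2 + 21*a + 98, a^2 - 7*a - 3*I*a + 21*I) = a - 7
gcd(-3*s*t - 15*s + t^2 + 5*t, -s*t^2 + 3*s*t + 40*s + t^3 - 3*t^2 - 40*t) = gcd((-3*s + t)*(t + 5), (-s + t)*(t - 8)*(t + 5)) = t + 5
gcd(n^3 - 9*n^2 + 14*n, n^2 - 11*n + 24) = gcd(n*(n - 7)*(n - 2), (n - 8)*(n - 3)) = 1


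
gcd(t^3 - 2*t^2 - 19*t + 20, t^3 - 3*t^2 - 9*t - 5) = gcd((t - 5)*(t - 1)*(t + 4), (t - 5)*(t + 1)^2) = t - 5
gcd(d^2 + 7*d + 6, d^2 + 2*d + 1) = d + 1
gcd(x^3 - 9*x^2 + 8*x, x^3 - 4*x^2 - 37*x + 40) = x^2 - 9*x + 8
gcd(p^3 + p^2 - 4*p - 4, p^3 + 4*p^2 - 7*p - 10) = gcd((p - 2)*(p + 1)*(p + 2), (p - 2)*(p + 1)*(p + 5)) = p^2 - p - 2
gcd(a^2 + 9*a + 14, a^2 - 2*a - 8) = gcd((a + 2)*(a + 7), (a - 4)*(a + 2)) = a + 2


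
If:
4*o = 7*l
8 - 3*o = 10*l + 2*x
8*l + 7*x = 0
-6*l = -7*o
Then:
No Solution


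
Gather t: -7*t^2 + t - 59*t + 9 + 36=-7*t^2 - 58*t + 45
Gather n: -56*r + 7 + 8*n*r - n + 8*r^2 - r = n*(8*r - 1) + 8*r^2 - 57*r + 7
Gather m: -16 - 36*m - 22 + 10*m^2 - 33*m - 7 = 10*m^2 - 69*m - 45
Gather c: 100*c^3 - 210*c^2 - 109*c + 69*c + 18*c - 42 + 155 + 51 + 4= 100*c^3 - 210*c^2 - 22*c + 168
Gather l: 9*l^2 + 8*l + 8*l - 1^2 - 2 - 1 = 9*l^2 + 16*l - 4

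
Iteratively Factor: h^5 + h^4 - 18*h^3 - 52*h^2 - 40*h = (h)*(h^4 + h^3 - 18*h^2 - 52*h - 40) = h*(h + 2)*(h^3 - h^2 - 16*h - 20) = h*(h - 5)*(h + 2)*(h^2 + 4*h + 4) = h*(h - 5)*(h + 2)^2*(h + 2)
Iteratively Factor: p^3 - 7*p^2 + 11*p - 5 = (p - 5)*(p^2 - 2*p + 1) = (p - 5)*(p - 1)*(p - 1)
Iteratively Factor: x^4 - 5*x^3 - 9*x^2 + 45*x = (x)*(x^3 - 5*x^2 - 9*x + 45) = x*(x + 3)*(x^2 - 8*x + 15) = x*(x - 3)*(x + 3)*(x - 5)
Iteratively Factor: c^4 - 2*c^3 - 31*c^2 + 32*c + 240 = (c - 5)*(c^3 + 3*c^2 - 16*c - 48) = (c - 5)*(c + 3)*(c^2 - 16) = (c - 5)*(c - 4)*(c + 3)*(c + 4)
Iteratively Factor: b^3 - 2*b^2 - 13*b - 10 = (b - 5)*(b^2 + 3*b + 2) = (b - 5)*(b + 2)*(b + 1)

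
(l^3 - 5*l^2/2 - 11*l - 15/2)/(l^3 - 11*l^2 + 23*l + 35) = (l + 3/2)/(l - 7)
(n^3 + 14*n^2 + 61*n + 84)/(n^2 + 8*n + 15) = (n^2 + 11*n + 28)/(n + 5)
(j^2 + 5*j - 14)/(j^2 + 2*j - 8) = (j + 7)/(j + 4)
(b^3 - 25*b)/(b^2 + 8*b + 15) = b*(b - 5)/(b + 3)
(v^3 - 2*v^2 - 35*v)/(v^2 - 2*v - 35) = v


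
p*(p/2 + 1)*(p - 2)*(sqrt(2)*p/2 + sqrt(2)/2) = sqrt(2)*p^4/4 + sqrt(2)*p^3/4 - sqrt(2)*p^2 - sqrt(2)*p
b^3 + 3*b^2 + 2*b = b*(b + 1)*(b + 2)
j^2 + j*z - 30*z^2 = (j - 5*z)*(j + 6*z)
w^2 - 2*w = w*(w - 2)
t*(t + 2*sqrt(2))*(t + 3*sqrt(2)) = t^3 + 5*sqrt(2)*t^2 + 12*t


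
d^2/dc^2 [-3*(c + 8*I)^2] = -6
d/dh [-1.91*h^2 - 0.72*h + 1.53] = -3.82*h - 0.72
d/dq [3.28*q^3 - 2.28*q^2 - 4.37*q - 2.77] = 9.84*q^2 - 4.56*q - 4.37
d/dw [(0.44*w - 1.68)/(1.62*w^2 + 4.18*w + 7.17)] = (-0.7128*w^2 + 5.4432*w + 10.1772)/(2.6244*w^4 + 13.5432*w^3 + 40.7032*w^2 + 59.9412*w + 51.4089)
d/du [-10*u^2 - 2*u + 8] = -20*u - 2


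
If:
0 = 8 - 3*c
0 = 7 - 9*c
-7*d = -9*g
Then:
No Solution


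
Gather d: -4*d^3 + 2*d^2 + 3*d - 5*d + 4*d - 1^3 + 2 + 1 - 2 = -4*d^3 + 2*d^2 + 2*d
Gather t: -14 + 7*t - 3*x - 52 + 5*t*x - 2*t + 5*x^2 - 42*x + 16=t*(5*x + 5) + 5*x^2 - 45*x - 50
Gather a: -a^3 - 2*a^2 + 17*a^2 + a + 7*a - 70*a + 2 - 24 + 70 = -a^3 + 15*a^2 - 62*a + 48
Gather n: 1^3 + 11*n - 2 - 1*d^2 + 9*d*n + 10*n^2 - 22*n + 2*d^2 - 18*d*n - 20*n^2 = d^2 - 10*n^2 + n*(-9*d - 11) - 1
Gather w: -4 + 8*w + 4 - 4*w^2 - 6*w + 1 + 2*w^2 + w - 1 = -2*w^2 + 3*w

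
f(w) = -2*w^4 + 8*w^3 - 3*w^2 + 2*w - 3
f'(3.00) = -16.00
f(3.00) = 30.00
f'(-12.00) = 17354.00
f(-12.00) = -55755.00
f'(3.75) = -104.88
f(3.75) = -11.32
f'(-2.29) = 237.67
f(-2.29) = -174.39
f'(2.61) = 7.59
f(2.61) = 31.21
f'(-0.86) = 30.00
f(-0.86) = -13.12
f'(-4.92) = 1565.24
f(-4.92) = -2210.12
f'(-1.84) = 144.13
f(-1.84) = -89.60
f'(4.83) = -368.52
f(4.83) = -250.37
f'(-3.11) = 493.43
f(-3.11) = -465.98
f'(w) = -8*w^3 + 24*w^2 - 6*w + 2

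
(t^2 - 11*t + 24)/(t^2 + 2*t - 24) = (t^2 - 11*t + 24)/(t^2 + 2*t - 24)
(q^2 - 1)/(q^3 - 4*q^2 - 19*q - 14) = (q - 1)/(q^2 - 5*q - 14)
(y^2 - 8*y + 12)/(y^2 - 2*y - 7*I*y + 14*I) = (y - 6)/(y - 7*I)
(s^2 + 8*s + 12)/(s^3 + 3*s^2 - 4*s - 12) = (s + 6)/(s^2 + s - 6)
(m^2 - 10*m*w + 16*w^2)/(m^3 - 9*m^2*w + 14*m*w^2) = (-m + 8*w)/(m*(-m + 7*w))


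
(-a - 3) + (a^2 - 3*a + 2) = a^2 - 4*a - 1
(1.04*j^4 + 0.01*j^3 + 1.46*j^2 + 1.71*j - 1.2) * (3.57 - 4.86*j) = -5.0544*j^5 + 3.6642*j^4 - 7.0599*j^3 - 3.0984*j^2 + 11.9367*j - 4.284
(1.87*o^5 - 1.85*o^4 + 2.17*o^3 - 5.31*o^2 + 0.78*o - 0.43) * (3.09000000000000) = 5.7783*o^5 - 5.7165*o^4 + 6.7053*o^3 - 16.4079*o^2 + 2.4102*o - 1.3287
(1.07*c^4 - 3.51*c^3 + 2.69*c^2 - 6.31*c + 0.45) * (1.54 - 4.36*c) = -4.6652*c^5 + 16.9514*c^4 - 17.1338*c^3 + 31.6542*c^2 - 11.6794*c + 0.693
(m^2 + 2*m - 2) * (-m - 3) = -m^3 - 5*m^2 - 4*m + 6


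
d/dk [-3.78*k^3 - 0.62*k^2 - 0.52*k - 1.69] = -11.34*k^2 - 1.24*k - 0.52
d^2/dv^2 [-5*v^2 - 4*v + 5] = -10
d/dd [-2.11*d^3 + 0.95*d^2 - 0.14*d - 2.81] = -6.33*d^2 + 1.9*d - 0.14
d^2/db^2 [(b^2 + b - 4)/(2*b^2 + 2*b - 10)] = 3*(b^2 + b + 2)/(b^6 + 3*b^5 - 12*b^4 - 29*b^3 + 60*b^2 + 75*b - 125)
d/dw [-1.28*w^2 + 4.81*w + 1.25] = 4.81 - 2.56*w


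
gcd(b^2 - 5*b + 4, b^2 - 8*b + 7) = b - 1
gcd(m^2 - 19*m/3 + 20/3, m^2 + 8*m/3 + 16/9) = 1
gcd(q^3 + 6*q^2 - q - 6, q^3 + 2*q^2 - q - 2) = q^2 - 1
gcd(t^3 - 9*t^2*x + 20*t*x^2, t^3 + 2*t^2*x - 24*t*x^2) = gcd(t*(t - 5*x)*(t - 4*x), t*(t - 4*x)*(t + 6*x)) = -t^2 + 4*t*x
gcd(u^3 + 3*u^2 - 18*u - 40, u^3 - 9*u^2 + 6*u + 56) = u^2 - 2*u - 8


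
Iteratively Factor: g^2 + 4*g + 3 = (g + 1)*(g + 3)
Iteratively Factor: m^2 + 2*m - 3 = (m + 3)*(m - 1)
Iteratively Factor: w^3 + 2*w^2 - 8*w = (w)*(w^2 + 2*w - 8) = w*(w + 4)*(w - 2)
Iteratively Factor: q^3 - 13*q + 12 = (q + 4)*(q^2 - 4*q + 3) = (q - 1)*(q + 4)*(q - 3)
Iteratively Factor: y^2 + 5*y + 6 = (y + 3)*(y + 2)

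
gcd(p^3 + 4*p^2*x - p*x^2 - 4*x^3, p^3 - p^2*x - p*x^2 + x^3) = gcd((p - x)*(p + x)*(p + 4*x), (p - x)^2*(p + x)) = -p^2 + x^2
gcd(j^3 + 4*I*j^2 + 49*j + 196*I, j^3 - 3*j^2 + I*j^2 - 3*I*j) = 1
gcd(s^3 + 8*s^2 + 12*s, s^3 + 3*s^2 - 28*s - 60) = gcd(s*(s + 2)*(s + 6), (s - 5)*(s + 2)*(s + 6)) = s^2 + 8*s + 12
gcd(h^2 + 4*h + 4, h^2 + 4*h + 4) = h^2 + 4*h + 4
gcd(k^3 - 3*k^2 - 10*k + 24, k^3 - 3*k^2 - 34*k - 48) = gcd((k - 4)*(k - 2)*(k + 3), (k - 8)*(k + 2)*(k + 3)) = k + 3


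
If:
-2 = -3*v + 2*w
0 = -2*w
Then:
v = 2/3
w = 0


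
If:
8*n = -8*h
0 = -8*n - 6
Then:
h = 3/4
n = -3/4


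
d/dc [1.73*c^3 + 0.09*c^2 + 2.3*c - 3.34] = 5.19*c^2 + 0.18*c + 2.3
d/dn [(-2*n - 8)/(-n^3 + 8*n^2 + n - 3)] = 2*(n^3 - 8*n^2 - n + (n + 4)*(-3*n^2 + 16*n + 1) + 3)/(n^3 - 8*n^2 - n + 3)^2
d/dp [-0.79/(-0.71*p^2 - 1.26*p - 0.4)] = (-1.1218*p - 0.9954)/(0.71*p^2 + 1.26*p + 0.4)^2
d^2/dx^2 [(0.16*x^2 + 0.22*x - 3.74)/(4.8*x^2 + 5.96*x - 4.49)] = (0.983040000000003*x^3 - 496.32768*x^2 - 613.51488*x - 408.68472)/(110.592*x^6 + 411.9552*x^5 + 201.16224*x^4 - 558.990784*x^3 - 188.170512*x^2 + 360.462588*x - 90.518849)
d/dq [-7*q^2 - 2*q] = -14*q - 2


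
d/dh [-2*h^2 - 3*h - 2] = -4*h - 3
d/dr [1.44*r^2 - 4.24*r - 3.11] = 2.88*r - 4.24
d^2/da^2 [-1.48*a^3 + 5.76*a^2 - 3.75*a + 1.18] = 11.52 - 8.88*a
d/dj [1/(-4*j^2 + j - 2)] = (8*j - 1)/(4*j^2 - j + 2)^2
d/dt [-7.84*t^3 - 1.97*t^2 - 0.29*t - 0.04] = -23.52*t^2 - 3.94*t - 0.29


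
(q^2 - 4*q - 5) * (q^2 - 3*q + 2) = q^4 - 7*q^3 + 9*q^2 + 7*q - 10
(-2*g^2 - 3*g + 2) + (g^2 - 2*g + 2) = -g^2 - 5*g + 4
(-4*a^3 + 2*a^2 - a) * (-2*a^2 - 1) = 8*a^5 - 4*a^4 + 6*a^3 - 2*a^2 + a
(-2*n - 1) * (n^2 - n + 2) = -2*n^3 + n^2 - 3*n - 2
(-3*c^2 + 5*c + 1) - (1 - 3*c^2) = 5*c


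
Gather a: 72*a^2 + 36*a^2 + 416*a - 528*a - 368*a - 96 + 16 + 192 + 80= 108*a^2 - 480*a + 192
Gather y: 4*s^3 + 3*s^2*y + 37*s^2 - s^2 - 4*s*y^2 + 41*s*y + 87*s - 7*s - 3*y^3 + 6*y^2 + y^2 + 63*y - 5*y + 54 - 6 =4*s^3 + 36*s^2 + 80*s - 3*y^3 + y^2*(7 - 4*s) + y*(3*s^2 + 41*s + 58) + 48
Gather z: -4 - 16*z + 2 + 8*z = -8*z - 2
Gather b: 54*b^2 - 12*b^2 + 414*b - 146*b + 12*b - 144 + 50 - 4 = 42*b^2 + 280*b - 98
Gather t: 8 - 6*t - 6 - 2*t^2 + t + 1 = -2*t^2 - 5*t + 3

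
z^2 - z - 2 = (z - 2)*(z + 1)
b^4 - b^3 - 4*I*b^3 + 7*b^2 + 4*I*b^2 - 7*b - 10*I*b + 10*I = (b - 1)*(b - 5*I)*(b - I)*(b + 2*I)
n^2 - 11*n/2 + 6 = (n - 4)*(n - 3/2)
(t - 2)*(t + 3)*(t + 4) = t^3 + 5*t^2 - 2*t - 24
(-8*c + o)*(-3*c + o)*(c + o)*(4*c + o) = 96*c^4 + 76*c^3*o - 27*c^2*o^2 - 6*c*o^3 + o^4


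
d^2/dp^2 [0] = 0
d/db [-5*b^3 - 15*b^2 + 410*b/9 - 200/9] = -15*b^2 - 30*b + 410/9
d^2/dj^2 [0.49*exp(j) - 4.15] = 0.49*exp(j)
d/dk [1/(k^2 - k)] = (1 - 2*k)/(k^2*(k - 1)^2)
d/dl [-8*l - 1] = -8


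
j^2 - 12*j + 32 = (j - 8)*(j - 4)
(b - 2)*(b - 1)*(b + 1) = b^3 - 2*b^2 - b + 2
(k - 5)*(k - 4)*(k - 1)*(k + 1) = k^4 - 9*k^3 + 19*k^2 + 9*k - 20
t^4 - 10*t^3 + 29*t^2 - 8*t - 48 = (t - 4)^2*(t - 3)*(t + 1)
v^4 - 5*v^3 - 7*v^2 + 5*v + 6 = (v - 6)*(v - 1)*(v + 1)^2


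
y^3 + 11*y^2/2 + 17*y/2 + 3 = (y + 1/2)*(y + 2)*(y + 3)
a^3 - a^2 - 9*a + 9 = (a - 3)*(a - 1)*(a + 3)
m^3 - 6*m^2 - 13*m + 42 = (m - 7)*(m - 2)*(m + 3)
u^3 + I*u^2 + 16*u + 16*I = (u - 4*I)*(u + I)*(u + 4*I)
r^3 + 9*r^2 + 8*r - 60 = (r - 2)*(r + 5)*(r + 6)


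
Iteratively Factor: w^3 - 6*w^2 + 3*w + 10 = (w - 2)*(w^2 - 4*w - 5) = (w - 5)*(w - 2)*(w + 1)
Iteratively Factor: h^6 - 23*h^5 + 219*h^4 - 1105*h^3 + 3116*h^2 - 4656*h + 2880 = (h - 4)*(h^5 - 19*h^4 + 143*h^3 - 533*h^2 + 984*h - 720) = (h - 5)*(h - 4)*(h^4 - 14*h^3 + 73*h^2 - 168*h + 144) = (h - 5)*(h - 4)^2*(h^3 - 10*h^2 + 33*h - 36) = (h - 5)*(h - 4)^2*(h - 3)*(h^2 - 7*h + 12) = (h - 5)*(h - 4)^2*(h - 3)^2*(h - 4)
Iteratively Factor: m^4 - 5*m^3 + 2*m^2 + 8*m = (m + 1)*(m^3 - 6*m^2 + 8*m) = m*(m + 1)*(m^2 - 6*m + 8) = m*(m - 2)*(m + 1)*(m - 4)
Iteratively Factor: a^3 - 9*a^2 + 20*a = (a)*(a^2 - 9*a + 20) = a*(a - 4)*(a - 5)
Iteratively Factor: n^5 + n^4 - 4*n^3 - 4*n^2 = (n + 1)*(n^4 - 4*n^2) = n*(n + 1)*(n^3 - 4*n) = n*(n + 1)*(n + 2)*(n^2 - 2*n) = n^2*(n + 1)*(n + 2)*(n - 2)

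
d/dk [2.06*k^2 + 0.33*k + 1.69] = 4.12*k + 0.33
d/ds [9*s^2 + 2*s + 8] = 18*s + 2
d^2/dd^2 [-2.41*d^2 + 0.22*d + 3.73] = -4.82000000000000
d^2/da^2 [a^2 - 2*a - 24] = 2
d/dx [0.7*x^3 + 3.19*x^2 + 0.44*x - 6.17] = 2.1*x^2 + 6.38*x + 0.44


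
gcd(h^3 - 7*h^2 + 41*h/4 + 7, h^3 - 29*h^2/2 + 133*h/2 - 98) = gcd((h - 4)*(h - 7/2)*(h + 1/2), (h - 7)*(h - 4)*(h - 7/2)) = h^2 - 15*h/2 + 14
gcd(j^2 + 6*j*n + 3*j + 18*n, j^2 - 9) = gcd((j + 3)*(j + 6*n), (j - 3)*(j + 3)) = j + 3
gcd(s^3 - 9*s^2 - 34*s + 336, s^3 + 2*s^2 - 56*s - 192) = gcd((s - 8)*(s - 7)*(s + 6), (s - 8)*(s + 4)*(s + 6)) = s^2 - 2*s - 48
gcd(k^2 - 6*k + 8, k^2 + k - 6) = k - 2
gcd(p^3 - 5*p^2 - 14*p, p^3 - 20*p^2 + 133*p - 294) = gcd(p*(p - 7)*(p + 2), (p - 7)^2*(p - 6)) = p - 7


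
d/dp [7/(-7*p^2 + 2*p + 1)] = 14*(7*p - 1)/(-7*p^2 + 2*p + 1)^2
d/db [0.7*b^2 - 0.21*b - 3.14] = 1.4*b - 0.21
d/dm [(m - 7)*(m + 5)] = 2*m - 2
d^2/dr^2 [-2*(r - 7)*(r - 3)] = -4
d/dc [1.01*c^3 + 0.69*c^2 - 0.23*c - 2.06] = 3.03*c^2 + 1.38*c - 0.23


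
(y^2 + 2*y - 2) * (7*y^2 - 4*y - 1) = 7*y^4 + 10*y^3 - 23*y^2 + 6*y + 2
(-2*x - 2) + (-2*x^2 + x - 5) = -2*x^2 - x - 7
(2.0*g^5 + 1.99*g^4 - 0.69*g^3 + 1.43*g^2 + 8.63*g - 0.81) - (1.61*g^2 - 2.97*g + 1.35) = 2.0*g^5 + 1.99*g^4 - 0.69*g^3 - 0.18*g^2 + 11.6*g - 2.16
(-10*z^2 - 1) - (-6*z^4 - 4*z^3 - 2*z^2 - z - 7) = 6*z^4 + 4*z^3 - 8*z^2 + z + 6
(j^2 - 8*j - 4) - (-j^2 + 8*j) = 2*j^2 - 16*j - 4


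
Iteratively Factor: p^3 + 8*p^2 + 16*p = (p + 4)*(p^2 + 4*p) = p*(p + 4)*(p + 4)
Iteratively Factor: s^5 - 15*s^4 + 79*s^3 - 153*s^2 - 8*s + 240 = (s + 1)*(s^4 - 16*s^3 + 95*s^2 - 248*s + 240) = (s - 4)*(s + 1)*(s^3 - 12*s^2 + 47*s - 60) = (s - 4)^2*(s + 1)*(s^2 - 8*s + 15) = (s - 4)^2*(s - 3)*(s + 1)*(s - 5)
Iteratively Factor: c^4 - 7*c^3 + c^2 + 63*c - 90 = (c - 5)*(c^3 - 2*c^2 - 9*c + 18) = (c - 5)*(c - 3)*(c^2 + c - 6) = (c - 5)*(c - 3)*(c - 2)*(c + 3)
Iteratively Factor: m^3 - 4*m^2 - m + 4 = (m - 4)*(m^2 - 1) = (m - 4)*(m - 1)*(m + 1)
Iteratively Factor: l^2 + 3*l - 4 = (l - 1)*(l + 4)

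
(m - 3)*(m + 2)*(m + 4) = m^3 + 3*m^2 - 10*m - 24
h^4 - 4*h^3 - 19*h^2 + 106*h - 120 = (h - 4)*(h - 3)*(h - 2)*(h + 5)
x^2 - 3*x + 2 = (x - 2)*(x - 1)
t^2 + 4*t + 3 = (t + 1)*(t + 3)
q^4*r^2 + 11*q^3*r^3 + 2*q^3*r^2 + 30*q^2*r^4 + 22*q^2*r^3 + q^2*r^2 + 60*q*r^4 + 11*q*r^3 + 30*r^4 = (q + 5*r)*(q + 6*r)*(q*r + r)^2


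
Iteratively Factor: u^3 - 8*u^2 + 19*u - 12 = (u - 3)*(u^2 - 5*u + 4) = (u - 4)*(u - 3)*(u - 1)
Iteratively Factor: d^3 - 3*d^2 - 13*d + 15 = (d + 3)*(d^2 - 6*d + 5) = (d - 1)*(d + 3)*(d - 5)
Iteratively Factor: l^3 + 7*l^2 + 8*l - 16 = (l + 4)*(l^2 + 3*l - 4) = (l + 4)^2*(l - 1)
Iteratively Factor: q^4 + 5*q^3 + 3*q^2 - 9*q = (q + 3)*(q^3 + 2*q^2 - 3*q) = (q + 3)^2*(q^2 - q) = (q - 1)*(q + 3)^2*(q)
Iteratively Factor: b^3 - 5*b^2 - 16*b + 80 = (b - 4)*(b^2 - b - 20) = (b - 4)*(b + 4)*(b - 5)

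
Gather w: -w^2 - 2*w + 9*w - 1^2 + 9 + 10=-w^2 + 7*w + 18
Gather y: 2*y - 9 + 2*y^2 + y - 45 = 2*y^2 + 3*y - 54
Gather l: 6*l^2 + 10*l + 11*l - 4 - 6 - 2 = 6*l^2 + 21*l - 12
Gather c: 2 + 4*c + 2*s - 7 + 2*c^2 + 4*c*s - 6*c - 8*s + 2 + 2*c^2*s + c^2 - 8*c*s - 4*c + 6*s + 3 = c^2*(2*s + 3) + c*(-4*s - 6)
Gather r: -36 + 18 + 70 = 52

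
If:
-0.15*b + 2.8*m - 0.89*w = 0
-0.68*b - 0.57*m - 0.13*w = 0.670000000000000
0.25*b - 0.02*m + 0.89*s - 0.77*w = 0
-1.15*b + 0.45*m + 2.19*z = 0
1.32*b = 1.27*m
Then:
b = -0.40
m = -0.42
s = -0.97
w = -1.24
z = -0.12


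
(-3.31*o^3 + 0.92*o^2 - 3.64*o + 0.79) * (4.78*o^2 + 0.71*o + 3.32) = -15.8218*o^5 + 2.0475*o^4 - 27.7352*o^3 + 4.2462*o^2 - 11.5239*o + 2.6228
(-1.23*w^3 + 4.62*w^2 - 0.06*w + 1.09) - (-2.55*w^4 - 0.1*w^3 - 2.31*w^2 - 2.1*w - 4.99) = 2.55*w^4 - 1.13*w^3 + 6.93*w^2 + 2.04*w + 6.08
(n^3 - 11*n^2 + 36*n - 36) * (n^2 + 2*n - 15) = n^5 - 9*n^4 - n^3 + 201*n^2 - 612*n + 540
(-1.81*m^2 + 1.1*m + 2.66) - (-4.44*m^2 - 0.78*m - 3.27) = 2.63*m^2 + 1.88*m + 5.93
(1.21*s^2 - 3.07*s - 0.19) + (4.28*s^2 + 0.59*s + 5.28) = 5.49*s^2 - 2.48*s + 5.09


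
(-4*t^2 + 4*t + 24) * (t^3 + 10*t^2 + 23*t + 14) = -4*t^5 - 36*t^4 - 28*t^3 + 276*t^2 + 608*t + 336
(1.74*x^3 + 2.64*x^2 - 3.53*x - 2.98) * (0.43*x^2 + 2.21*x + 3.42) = 0.7482*x^5 + 4.9806*x^4 + 10.2673*x^3 - 0.0538999999999989*x^2 - 18.6584*x - 10.1916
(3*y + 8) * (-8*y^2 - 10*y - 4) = -24*y^3 - 94*y^2 - 92*y - 32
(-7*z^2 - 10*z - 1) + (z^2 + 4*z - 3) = -6*z^2 - 6*z - 4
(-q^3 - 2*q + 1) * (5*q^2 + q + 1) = -5*q^5 - q^4 - 11*q^3 + 3*q^2 - q + 1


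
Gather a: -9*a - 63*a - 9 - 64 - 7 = -72*a - 80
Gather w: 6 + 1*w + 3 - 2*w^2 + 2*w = -2*w^2 + 3*w + 9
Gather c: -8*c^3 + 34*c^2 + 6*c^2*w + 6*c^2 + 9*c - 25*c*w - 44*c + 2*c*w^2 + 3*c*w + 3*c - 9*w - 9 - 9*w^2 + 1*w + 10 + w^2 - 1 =-8*c^3 + c^2*(6*w + 40) + c*(2*w^2 - 22*w - 32) - 8*w^2 - 8*w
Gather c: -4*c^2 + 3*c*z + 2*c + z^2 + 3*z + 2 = -4*c^2 + c*(3*z + 2) + z^2 + 3*z + 2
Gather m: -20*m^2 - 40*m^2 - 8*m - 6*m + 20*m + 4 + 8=-60*m^2 + 6*m + 12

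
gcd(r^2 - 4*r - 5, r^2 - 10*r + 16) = 1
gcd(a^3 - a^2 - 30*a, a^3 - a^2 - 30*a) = a^3 - a^2 - 30*a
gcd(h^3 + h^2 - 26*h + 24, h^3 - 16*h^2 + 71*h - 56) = h - 1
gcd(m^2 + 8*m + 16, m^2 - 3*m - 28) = m + 4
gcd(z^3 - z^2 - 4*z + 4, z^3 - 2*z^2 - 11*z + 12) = z - 1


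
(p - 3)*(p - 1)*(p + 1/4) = p^3 - 15*p^2/4 + 2*p + 3/4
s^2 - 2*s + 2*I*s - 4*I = (s - 2)*(s + 2*I)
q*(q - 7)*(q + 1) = q^3 - 6*q^2 - 7*q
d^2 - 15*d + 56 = (d - 8)*(d - 7)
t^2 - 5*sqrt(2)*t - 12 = (t - 6*sqrt(2))*(t + sqrt(2))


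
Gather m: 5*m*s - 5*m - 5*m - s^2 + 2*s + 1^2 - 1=m*(5*s - 10) - s^2 + 2*s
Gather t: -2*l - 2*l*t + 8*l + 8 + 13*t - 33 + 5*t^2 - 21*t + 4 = 6*l + 5*t^2 + t*(-2*l - 8) - 21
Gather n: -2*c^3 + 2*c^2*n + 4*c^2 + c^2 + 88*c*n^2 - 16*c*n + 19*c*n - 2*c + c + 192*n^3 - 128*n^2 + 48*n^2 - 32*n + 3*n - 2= -2*c^3 + 5*c^2 - c + 192*n^3 + n^2*(88*c - 80) + n*(2*c^2 + 3*c - 29) - 2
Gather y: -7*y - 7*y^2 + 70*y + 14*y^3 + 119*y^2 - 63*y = 14*y^3 + 112*y^2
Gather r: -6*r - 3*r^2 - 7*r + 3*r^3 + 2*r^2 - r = 3*r^3 - r^2 - 14*r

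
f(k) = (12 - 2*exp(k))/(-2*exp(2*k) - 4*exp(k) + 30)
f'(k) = (12 - 2*exp(k))*(4*exp(2*k) + 4*exp(k))/(-2*exp(2*k) - 4*exp(k) + 30)^2 - 2*exp(k)/(-2*exp(2*k) - 4*exp(k) + 30)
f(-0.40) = 0.40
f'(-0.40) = 0.02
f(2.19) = 0.04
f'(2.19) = 0.03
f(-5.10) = 0.40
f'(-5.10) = -0.00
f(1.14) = -2.79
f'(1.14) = 72.90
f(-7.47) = 0.40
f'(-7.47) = -0.00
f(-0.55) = 0.40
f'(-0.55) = 0.01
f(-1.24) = 0.40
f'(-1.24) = 0.00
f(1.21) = -0.90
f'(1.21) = 10.00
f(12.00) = 0.00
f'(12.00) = 0.00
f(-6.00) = 0.40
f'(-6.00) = 0.00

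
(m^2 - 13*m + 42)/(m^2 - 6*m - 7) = (m - 6)/(m + 1)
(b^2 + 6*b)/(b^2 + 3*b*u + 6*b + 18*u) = b/(b + 3*u)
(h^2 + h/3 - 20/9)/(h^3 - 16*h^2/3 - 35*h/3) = (h - 4/3)/(h*(h - 7))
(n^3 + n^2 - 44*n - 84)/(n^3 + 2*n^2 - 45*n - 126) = (n + 2)/(n + 3)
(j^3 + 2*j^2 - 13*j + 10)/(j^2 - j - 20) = (-j^3 - 2*j^2 + 13*j - 10)/(-j^2 + j + 20)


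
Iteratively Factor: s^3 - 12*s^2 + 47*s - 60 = (s - 3)*(s^2 - 9*s + 20) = (s - 5)*(s - 3)*(s - 4)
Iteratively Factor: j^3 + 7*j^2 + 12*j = (j + 3)*(j^2 + 4*j) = j*(j + 3)*(j + 4)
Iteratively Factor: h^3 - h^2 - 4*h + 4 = (h - 2)*(h^2 + h - 2) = (h - 2)*(h - 1)*(h + 2)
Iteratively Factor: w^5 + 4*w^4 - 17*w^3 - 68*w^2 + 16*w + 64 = (w - 4)*(w^4 + 8*w^3 + 15*w^2 - 8*w - 16) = (w - 4)*(w + 4)*(w^3 + 4*w^2 - w - 4) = (w - 4)*(w + 1)*(w + 4)*(w^2 + 3*w - 4) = (w - 4)*(w - 1)*(w + 1)*(w + 4)*(w + 4)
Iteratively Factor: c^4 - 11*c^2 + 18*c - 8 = (c - 1)*(c^3 + c^2 - 10*c + 8) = (c - 2)*(c - 1)*(c^2 + 3*c - 4) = (c - 2)*(c - 1)^2*(c + 4)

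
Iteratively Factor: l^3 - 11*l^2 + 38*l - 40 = (l - 2)*(l^2 - 9*l + 20) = (l - 5)*(l - 2)*(l - 4)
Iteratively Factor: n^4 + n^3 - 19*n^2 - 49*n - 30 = (n + 1)*(n^3 - 19*n - 30) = (n + 1)*(n + 2)*(n^2 - 2*n - 15) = (n + 1)*(n + 2)*(n + 3)*(n - 5)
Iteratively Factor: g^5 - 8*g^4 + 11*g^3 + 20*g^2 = (g + 1)*(g^4 - 9*g^3 + 20*g^2) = g*(g + 1)*(g^3 - 9*g^2 + 20*g) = g*(g - 4)*(g + 1)*(g^2 - 5*g) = g^2*(g - 4)*(g + 1)*(g - 5)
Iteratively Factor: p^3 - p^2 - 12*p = (p + 3)*(p^2 - 4*p) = (p - 4)*(p + 3)*(p)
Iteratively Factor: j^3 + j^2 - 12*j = (j - 3)*(j^2 + 4*j) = (j - 3)*(j + 4)*(j)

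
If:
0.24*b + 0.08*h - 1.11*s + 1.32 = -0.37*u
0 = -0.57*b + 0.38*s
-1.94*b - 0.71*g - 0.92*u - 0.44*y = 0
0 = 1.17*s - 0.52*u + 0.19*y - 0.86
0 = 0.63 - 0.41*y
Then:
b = 0.296296296296296*u + 0.32367451879647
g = -2.10537297861242*u - 1.8366565175222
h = 0.652777777777778*u - 10.7345476339379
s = 0.444444444444444*u + 0.485511778194705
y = 1.54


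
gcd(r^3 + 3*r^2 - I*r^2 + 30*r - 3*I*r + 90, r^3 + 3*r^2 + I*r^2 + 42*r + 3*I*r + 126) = r^2 + r*(3 - 6*I) - 18*I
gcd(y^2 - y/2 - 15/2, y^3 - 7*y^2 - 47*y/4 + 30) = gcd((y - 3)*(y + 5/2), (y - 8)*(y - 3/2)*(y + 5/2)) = y + 5/2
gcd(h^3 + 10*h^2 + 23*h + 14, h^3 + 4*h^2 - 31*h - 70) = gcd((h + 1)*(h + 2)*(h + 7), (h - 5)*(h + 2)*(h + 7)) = h^2 + 9*h + 14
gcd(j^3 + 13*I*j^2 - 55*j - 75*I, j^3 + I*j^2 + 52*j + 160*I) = j + 5*I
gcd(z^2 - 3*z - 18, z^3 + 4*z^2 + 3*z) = z + 3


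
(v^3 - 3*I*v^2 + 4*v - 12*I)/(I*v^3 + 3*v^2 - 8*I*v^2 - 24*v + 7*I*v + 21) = I*(-v^2 - 4)/(v^2 - 8*v + 7)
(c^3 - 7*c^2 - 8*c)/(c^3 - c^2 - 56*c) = (c + 1)/(c + 7)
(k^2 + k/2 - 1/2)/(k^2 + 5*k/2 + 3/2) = (2*k - 1)/(2*k + 3)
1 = 1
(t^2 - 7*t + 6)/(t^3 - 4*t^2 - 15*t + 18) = 1/(t + 3)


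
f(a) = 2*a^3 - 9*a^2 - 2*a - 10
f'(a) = 6*a^2 - 18*a - 2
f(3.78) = -38.14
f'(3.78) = 15.69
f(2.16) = -36.16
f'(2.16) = -12.89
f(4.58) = -15.80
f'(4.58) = 41.42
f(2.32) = -38.11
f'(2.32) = -11.47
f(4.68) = -11.48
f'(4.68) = 45.17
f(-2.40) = -84.69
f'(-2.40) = 75.76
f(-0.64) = -12.93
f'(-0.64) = 11.98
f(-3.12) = -152.11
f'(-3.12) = 112.57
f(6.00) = 86.00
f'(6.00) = 106.00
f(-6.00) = -754.00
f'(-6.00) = 322.00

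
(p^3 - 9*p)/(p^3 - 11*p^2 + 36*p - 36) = p*(p + 3)/(p^2 - 8*p + 12)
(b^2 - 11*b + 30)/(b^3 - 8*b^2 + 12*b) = (b - 5)/(b*(b - 2))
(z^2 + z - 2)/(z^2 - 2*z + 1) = (z + 2)/(z - 1)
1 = 1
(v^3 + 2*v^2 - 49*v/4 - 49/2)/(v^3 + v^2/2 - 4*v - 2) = (4*v^2 - 49)/(2*(2*v^2 - 3*v - 2))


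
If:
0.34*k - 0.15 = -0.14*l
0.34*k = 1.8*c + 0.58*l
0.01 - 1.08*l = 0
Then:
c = 0.08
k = 0.44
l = 0.01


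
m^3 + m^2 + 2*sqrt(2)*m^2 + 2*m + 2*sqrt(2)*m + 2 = (m + 1)*(m + sqrt(2))^2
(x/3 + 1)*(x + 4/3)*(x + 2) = x^3/3 + 19*x^2/9 + 38*x/9 + 8/3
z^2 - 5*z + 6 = (z - 3)*(z - 2)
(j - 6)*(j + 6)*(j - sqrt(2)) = j^3 - sqrt(2)*j^2 - 36*j + 36*sqrt(2)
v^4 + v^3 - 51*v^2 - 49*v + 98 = (v - 7)*(v - 1)*(v + 2)*(v + 7)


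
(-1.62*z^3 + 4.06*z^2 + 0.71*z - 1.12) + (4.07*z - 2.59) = -1.62*z^3 + 4.06*z^2 + 4.78*z - 3.71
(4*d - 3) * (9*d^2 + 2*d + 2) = 36*d^3 - 19*d^2 + 2*d - 6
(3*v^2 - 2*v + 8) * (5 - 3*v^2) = -9*v^4 + 6*v^3 - 9*v^2 - 10*v + 40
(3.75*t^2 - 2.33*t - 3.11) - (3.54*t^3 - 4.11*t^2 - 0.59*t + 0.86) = -3.54*t^3 + 7.86*t^2 - 1.74*t - 3.97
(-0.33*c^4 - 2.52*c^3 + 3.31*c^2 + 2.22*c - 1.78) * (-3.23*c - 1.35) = 1.0659*c^5 + 8.5851*c^4 - 7.2893*c^3 - 11.6391*c^2 + 2.7524*c + 2.403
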